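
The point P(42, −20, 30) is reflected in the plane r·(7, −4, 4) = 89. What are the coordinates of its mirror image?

(-28, 20, -10)

With n = (7, −4, 4), the signed offset is (n·P − 89)/|n|² = 405/81 = 5.
P' = P − 2t·n = (42, −20, 30) − 10·(7, −4, 4) = (−28, 20, −10).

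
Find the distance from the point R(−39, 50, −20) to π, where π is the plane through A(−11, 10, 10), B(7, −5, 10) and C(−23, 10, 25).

AB = (18, −15, 0) and AC = (−12, 0, 15), so a normal is n = AB × AC = (−225, −270, −180).
n = (−225, −270, −180); n·P − (-2025) = 900; |n| = 45√77; distance = 900/(45√77) = 20√77/77.

20√77/77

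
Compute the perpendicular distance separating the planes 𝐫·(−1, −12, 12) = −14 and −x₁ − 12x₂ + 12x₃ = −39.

With common normal n = (−1, −12, 12) (|n| = 17), the distance is |(-14) − (-39)|/|n| = 25/17.

25/17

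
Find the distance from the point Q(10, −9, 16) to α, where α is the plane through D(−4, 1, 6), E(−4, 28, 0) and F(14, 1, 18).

DE = (0, 27, −6) and DF = (18, 0, 12), so a normal is n = DE × DF = (324, −108, −486).
Then n·(10, −9, 16) − (−4320) = 756.
|n| = √(104976 + 11664 + 236196) = 594, so the distance is |756|/594 = 14/11.

14/11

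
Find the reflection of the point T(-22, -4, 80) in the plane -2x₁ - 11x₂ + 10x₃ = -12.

(-6, 84, 0)

With n = (-2, -11, 10), the signed offset is (n·T − (-12))/|n|² = 900/225 = 4.
T' = T − 2t·n = (-22, -4, 80) − 8·(-2, -11, 10) = (-6, 84, 0).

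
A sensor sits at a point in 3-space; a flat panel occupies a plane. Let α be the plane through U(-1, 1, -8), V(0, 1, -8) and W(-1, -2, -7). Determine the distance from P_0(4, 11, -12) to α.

UV = (1, 0, 0) and UW = (0, -3, 1), so a normal is n = UV × UW = (0, -1, -3).
Then n·(4, 11, -12) - 23 = 2.
|n| = √(0 + 1 + 9) = √10, so the distance is |2|/√10 = √10/5.

2/√10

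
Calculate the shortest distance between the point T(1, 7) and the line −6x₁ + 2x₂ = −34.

21√10/10

d = |(-6)·1 + 2·7 − (-34)| / √(36 + 4) = |42|/(2√10) = 21/√10.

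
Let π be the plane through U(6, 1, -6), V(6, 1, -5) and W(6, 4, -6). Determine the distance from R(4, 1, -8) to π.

2

UV = (0, 0, 1) and UW = (0, 3, 0), so a normal is n = UV × UW = (-3, 0, 0).
Then n·(4, 1, -8) - (-18) = 6.
|n| = √(9 + 0 + 0) = 3, so the distance is |6|/3 = 2.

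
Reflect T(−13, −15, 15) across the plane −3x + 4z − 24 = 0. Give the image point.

With n = (−3, 0, 4), the signed offset is (n·T − 24)/|n|² = 75/25 = 3.
T' = T − 2t·n = (−13, −15, 15) − 6·(−3, 0, 4) = (5, −15, −9).

(5, -15, -9)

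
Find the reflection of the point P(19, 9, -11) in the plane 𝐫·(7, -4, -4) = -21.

n = (7, -4, -4), |n|² = 81, n·P − (-21) = 162, so t = 162/81 = 2.
Foot F = P − 2·n = (5, 17, -3); the reflection is 2F − P = (-9, 25, 5).

(-9, 25, 5)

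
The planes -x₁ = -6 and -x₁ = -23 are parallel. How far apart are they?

17

Both planes have normal n = (-1, 0, 0), |n| = 1. Any point on the first plane is at distance |(-23) − (-6)|/|n| = 17/1 = 17 from the second.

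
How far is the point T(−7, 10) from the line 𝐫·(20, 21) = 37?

33/29

d = |20·(-7) + 21·10 − 37| / √(400 + 441) = |33|/29 = 33/29.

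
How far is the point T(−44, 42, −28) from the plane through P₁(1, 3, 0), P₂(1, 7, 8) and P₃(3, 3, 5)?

P₁P₂ = (0, 4, 8) and P₁P₃ = (2, 0, 5), so a normal is n = P₁P₂ × P₁P₃ = (20, 16, −8).
Then n·(−44, 42, −28) − 68 = −52.
|n| = √(400 + 256 + 64) = 12√5, so the distance is |-52|/(12√5) = 13/(3√5).

13/(3√5)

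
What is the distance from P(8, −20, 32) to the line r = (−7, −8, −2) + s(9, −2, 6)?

2√109

Direction vector d = (9, −2, 6).
AP = (15, −12, 34), and AP × d = (−4, 216, 78).
|AP × d|² = 52756 and |d|² = 121, so the distance is √(52756/121) = √436 = 2√109.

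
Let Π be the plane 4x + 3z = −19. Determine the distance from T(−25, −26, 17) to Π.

Normal vector n = (4, 0, 3), and n·(−25, −26, 17) − (−19) = −30.
|n| = √(16 + 0 + 9) = 5, so the distance is |-30|/5 = 6.

6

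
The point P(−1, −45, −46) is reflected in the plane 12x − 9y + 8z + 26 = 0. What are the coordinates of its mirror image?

(-89/17, -711/17, -830/17)

n = (12, −9, 8), |n|² = 289, n·P − (-26) = 51, so t = 51/289 = 3/17.
Foot F = P − (3/17)·n = (−53/17, −738/17, −806/17); the reflection is 2F − P = (−89/17, −711/17, −830/17).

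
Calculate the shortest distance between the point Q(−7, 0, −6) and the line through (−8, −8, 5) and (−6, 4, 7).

A direction vector is d = (2, 12, 2).
AP = (1, 8, −11); AP·d = 76, |AP|² = 186, |d|² = 152.
distance² = |AP|² − (AP·d)²/|d|² = 186 − 5776/152 = 148, so the distance is 2√37.

2√37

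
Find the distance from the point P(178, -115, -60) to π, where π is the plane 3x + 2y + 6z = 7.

Normal vector n = (3, 2, 6), and n·(178, -115, -60) - 7 = -63.
|n| = √(9 + 4 + 36) = 7, so the distance is |-63|/7 = 9.

9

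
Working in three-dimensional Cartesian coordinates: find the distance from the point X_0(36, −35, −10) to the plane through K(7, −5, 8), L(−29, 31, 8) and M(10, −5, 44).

6/17

KL = (−36, 36, 0) and KM = (3, 0, 36), so a normal is n = KL × KM = (1296, 1296, −108).
Then n·(36, −35, −10) − 1728 = 648.
|n| = √(1679616 + 1679616 + 11664) = 1836, so the distance is |648|/1836 = 6/17.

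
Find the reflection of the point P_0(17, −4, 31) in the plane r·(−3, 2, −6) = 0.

With n = (−3, 2, −6), the signed offset is (n·P_0 − 0)/|n|² = -245/49 = -5.
P_0' = P_0 − 2t·n = (17, −4, 31) − (-10)·(−3, 2, −6) = (−13, 16, −29).

(-13, 16, -29)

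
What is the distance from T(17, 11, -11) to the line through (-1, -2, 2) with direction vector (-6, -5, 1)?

2√26

Direction vector d = (-6, -5, 1).
AP = (18, 13, -13); AP·d = -186, |AP|² = 662, |d|² = 62.
distance² = |AP|² − (AP·d)²/|d|² = 662 − 34596/62 = 104, so the distance is 2√26.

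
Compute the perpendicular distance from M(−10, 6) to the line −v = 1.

7

d = |0·(-10) + (-1)·6 − 1| / √(0 + 1) = |-7|/1 = 7.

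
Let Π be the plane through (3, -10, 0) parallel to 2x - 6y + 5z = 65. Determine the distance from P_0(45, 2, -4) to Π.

8/√65

Parallel planes share the normal n = (2, -6, 5); since (3, -10, 0) lies on the plane, its equation is 2x - 6y + 5z = 66.
n = (2, -6, 5); n·P − 66 = -8; |n| = √65; distance = 8/√65 = 8√65/65.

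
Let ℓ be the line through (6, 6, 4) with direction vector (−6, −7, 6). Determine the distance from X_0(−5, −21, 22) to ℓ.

√85

Direction vector d = (−6, −7, 6).
AP = (−11, −27, 18), and AP × d = (−36, −42, −85).
|AP × d|² = 10285 and |d|² = 121, so the distance is √(10285/121) = √85.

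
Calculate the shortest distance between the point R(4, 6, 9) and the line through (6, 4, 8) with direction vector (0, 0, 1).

Direction vector d = (0, 0, 1).
AP = (−2, 2, 1); AP·d = 1, |AP|² = 9, |d|² = 1.
distance² = |AP|² − (AP·d)²/|d|² = 9 − 1/1 = 8, so the distance is 2√2.

2√2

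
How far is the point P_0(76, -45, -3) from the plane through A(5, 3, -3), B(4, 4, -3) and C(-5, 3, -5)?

AB = (-1, 1, 0) and AC = (-10, 0, -2), so a normal is n = AB × AC = (-2, -2, 10).
n = (-2, -2, 10); n·P − (-46) = -46; |n| = 6√3; distance = 46/(6√3) = 23/(3√3).

23√3/9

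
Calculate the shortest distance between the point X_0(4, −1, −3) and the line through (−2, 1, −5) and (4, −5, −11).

A direction vector is d = (6, −6, −6).
AP = (6, −2, 2), and AP × d = (24, 48, −24).
|AP × d|² = 3456 and |d|² = 108, so the distance is √(3456/108) = √32 = 4√2.

4√2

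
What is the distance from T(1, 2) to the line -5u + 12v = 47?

d = |(-5)·1 + 12·2 − 47| / √(25 + 144) = |-28|/13 = 28/13.

28/13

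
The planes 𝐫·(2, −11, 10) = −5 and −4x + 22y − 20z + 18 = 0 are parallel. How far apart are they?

Divide the second equation by -2 to match normals: 2x − 11y + 10z = 9.
Both planes have normal n = (2, −11, 10), |n| = 15. Any point on the first plane is at distance |9 − (-5)|/|n| = 14/15 from the second.

14/15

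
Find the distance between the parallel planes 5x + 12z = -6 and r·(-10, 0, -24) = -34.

23/13

Divide the second equation by -2 to match normals: 5x + 12z = 17.
With common normal n = (5, 0, 12) (|n| = 13), the distance is |(-6) − 17|/|n| = 23/13.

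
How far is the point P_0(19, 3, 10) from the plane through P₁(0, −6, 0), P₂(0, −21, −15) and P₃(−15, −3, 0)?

P₁P₂ = (0, −15, −15) and P₁P₃ = (−15, 3, 0), so a normal is n = P₁P₂ × P₁P₃ = (45, 225, −225).
n = (45, 225, −225); n·P − (-1350) = 630; |n| = 45√51; distance = 630/(45√51) = 14/√51.

14√51/51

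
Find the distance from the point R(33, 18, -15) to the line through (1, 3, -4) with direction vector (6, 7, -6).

√281

Direction vector d = (6, 7, -6).
AP = (32, 15, -11); AP·d = 363, |AP|² = 1370, |d|² = 121.
distance² = |AP|² − (AP·d)²/|d|² = 1370 − 131769/121 = 281, so the distance is √281.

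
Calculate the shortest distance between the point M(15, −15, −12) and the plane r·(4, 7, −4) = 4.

1/9

n = (4, 7, −4); n·P − 4 = -1; |n| = 9; distance = 1/9.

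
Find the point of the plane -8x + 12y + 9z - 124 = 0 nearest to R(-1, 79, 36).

The perpendicular from R has direction n = (-8, 12, 9): r = (-1, 79, 36) + t(-8, 12, 9).
Substitute into the plane: n·(R + tn) = 124 gives 1280 + 289t = 124, so t = -4.
Foot = (-1, 79, 36) + (-4)·(-8, 12, 9) = (31, 31, 0).

(31, 31, 0)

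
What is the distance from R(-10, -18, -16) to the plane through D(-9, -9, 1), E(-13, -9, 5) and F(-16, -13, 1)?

1

DE = (-4, 0, 4) and DF = (-7, -4, 0), so a normal is n = DE × DF = (16, -28, 16).
Then n·(-10, -18, -16) - 124 = -36.
|n| = √(256 + 784 + 256) = 36, so the distance is |-36|/36 = 1.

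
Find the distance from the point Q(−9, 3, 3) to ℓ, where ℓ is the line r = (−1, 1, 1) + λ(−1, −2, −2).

6√2

Direction vector d = (−1, −2, −2).
AP = (−8, 2, 2); AP·d = 0, |AP|² = 72, |d|² = 9.
distance² = |AP|² − (AP·d)²/|d|² = 72 − 0/9 = 72, so the distance is 6√2.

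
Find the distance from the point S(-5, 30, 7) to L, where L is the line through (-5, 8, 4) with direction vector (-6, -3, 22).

Direction vector d = (-6, -3, 22).
AP = (0, 22, 3); AP·d = 0, |AP|² = 493, |d|² = 529.
distance² = |AP|² − (AP·d)²/|d|² = 493 − 0/529 = 493, so the distance is √493.

√493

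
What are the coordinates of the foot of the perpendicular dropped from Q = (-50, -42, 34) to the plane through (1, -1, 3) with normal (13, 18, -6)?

The perpendicular from Q has direction n = (13, 18, -6): r = (-50, -42, 34) + μ(13, 18, -6).
Substitute into the plane: n·(Q + μn) = -23 gives -1610 + 529μ = -23, so μ = 3.
Foot = (-50, -42, 34) + 3·(13, 18, -6) = (-11, 12, 16).

(-11, 12, 16)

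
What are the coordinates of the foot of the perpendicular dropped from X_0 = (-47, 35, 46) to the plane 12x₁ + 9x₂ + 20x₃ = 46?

The perpendicular from X_0 has direction n = (12, 9, 20): r = (-47, 35, 46) + μ(12, 9, 20).
Substitute into the plane: n·(X_0 + μn) = 46 gives 671 + 625μ = 46, so μ = -1.
Foot = (-47, 35, 46) + (-1)·(12, 9, 20) = (-59, 26, 26).

(-59, 26, 26)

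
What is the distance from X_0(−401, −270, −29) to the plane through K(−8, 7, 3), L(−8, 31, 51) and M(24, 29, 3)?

KL = (0, 24, 48) and KM = (32, 22, 0), so a normal is n = KL × KM = (−1056, 1536, −768).
n = (−1056, 1536, −768); n·P − 16896 = 14112; |n| = 2016; distance = 14112/2016 = 7.

7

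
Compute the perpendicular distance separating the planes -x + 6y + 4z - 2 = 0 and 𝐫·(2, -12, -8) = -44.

20/√53

Divide the second equation by -2 to match normals: -x + 6y + 4z = 22.
With common normal n = (-1, 6, 4) (|n| = √53), the distance is |2 − 22|/|n| = 20/√53 = 20√53/53.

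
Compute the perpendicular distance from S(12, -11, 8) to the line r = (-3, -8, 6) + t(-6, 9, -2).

3√13

Direction vector d = (-6, 9, -2).
AP = (15, -3, 2); AP·d = -121, |AP|² = 238, |d|² = 121.
distance² = |AP|² − (AP·d)²/|d|² = 238 − 14641/121 = 117, so the distance is 3√13.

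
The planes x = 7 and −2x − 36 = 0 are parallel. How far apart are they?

25

Divide the second equation by -2 to match normals: x = -18.
Both planes have normal n = (1, 0, 0), |n| = 1. Any point on the first plane is at distance |(-18) − 7|/|n| = 25/1 = 25 from the second.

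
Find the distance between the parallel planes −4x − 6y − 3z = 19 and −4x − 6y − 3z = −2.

21/√61

With common normal n = (−4, −6, −3) (|n| = √61), the distance is |19 − (-2)|/|n| = 21/√61 = 21√61/61.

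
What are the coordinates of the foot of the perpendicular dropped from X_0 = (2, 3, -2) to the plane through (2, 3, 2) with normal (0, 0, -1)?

n = (0, 0, -1), |n|² = 1, and n·X_0 − (-2) = 4.
t = 4/1 = 4, so the foot is X_0 − t·n = (2, 3, -2) − 4·(0, 0, -1) = (2, 3, 2).

(2, 3, 2)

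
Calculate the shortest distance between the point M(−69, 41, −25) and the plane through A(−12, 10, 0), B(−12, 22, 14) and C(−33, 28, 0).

AB = (0, 12, 14) and AC = (−21, 18, 0), so a normal is n = AB × AC = (−252, −294, 252).
Then n·(−69, 41, −25) − 84 = −1050.
|n| = √(63504 + 86436 + 63504) = 462, so the distance is |-1050|/462 = 25/11.

25/11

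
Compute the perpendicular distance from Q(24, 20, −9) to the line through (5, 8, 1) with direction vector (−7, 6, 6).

22

Direction vector d = (−7, 6, 6).
AP = (19, 12, −10); AP·d = -121, |AP|² = 605, |d|² = 121.
distance² = |AP|² − (AP·d)²/|d|² = 605 − 14641/121 = 484, so the distance is 22.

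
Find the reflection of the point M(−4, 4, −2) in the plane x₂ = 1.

(-4, -2, -2)

n = (0, 1, 0), |n|² = 1, n·M − 1 = 3, so t = 3/1 = 3.
Foot F = M − 3·n = (−4, 1, −2); the reflection is 2F − M = (−4, −2, −2).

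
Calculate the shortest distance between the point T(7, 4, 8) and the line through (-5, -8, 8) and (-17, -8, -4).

6√6

A direction vector is d = (-12, 0, -12).
AP = (12, 12, 0); AP·d = -144, |AP|² = 288, |d|² = 288.
distance² = |AP|² − (AP·d)²/|d|² = 288 − 20736/288 = 216, so the distance is 6√6.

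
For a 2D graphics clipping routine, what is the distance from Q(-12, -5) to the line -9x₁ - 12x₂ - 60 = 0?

The normal to the line is n = (-9, -12) with |n| = 15.
|n·Q − 60| = |168 − 60| = 108, so the distance is 108/15 = 36/5.

36/5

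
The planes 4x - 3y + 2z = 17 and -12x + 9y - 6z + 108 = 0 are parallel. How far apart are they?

19/√29

Divide the second equation by -3 to match normals: 4x - 3y + 2z = 36.
With common normal n = (4, -3, 2) (|n| = √29), the distance is |17 − 36|/|n| = 19/√29.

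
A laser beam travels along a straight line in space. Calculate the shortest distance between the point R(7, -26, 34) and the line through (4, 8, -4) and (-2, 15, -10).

A direction vector is d = (-6, 7, -6).
AP = (3, -34, 38); AP·d = -484, |AP|² = 2609, |d|² = 121.
distance² = |AP|² − (AP·d)²/|d|² = 2609 − 234256/121 = 673, so the distance is √673.

√673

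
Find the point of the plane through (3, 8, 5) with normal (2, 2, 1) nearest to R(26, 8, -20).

The perpendicular from R has direction n = (2, 2, 1): r = (26, 8, -20) + t(2, 2, 1).
Substitute into the plane: n·(R + tn) = 27 gives 48 + 9t = 27, so t = -7/3.
Foot = (26, 8, -20) + (-7/3)·(2, 2, 1) = (64/3, 10/3, -67/3).

(64/3, 10/3, -67/3)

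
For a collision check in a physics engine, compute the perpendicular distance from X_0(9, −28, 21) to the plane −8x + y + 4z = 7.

d = |(-8)·9 + 1·(-28) + 4·21 − 7| / √(64 + 1 + 16) = |-23| / 9 = 23/9.

23/9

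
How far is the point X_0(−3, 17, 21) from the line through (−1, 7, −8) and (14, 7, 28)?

A direction vector is d = (15, 0, 36).
AP = (−2, 10, 29), and AP × d = (360, 507, −150).
|AP × d|² = 409149 and |d|² = 1521, so the distance is √(409149/1521) = √269.

√269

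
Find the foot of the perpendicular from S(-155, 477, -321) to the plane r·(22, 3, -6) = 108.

The perpendicular from S has direction n = (22, 3, -6): r = (-155, 477, -321) + μ(22, 3, -6).
Substitute into the plane: n·(S + μn) = 108 gives -53 + 529μ = 108, so μ = 7/23.
Foot = (-155, 477, -321) + (7/23)·(22, 3, -6) = (-3411/23, 10992/23, -7425/23).

(-3411/23, 10992/23, -7425/23)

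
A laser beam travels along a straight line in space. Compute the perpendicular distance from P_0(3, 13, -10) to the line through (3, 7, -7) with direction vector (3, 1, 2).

3√5

Direction vector d = (3, 1, 2).
AP = (0, 6, -3); AP·d = 0, |AP|² = 45, |d|² = 14.
distance² = |AP|² − (AP·d)²/|d|² = 45 − 0/14 = 45, so the distance is 3√5.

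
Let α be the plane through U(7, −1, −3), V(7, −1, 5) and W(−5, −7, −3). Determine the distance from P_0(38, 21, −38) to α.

13√5/5

UV = (0, 0, 8) and UW = (−12, −6, 0), so a normal is n = UV × UW = (48, −96, 0).
Then n·(38, 21, −38) − 432 = −624.
|n| = √(2304 + 9216 + 0) = 48√5, so the distance is |-624|/(48√5) = 13/√5.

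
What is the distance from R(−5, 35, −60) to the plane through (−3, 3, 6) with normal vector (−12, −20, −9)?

The plane has equation n·(r − (−3, 3, 6)) = 0, i.e. n·r = -78.
Then n·(−5, 35, −60) − (−78) = −22.
|n| = √(144 + 400 + 81) = 25, so the distance is |-22|/25 = 22/25.

22/25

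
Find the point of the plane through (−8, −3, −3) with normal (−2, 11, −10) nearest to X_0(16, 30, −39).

n = (−2, 11, −10), |n|² = 225, and n·X_0 − 13 = 675.
t = 675/225 = 3, so the foot is X_0 − t·n = (16, 30, −39) − 3·(−2, 11, −10) = (22, −3, −9).

(22, -3, -9)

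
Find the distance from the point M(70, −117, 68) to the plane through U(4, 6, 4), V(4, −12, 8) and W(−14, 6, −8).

UV = (0, −18, 4) and UW = (−18, 0, −12), so a normal is n = UV × UW = (216, −72, −324).
Then n·(70, −117, 68) − (−864) = 2376.
|n| = √(46656 + 5184 + 104976) = 396, so the distance is |2376|/396 = 6.

6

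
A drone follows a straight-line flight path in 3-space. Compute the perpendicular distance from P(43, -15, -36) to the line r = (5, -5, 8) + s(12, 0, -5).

2√194

Direction vector d = (12, 0, -5).
AP = (38, -10, -44); AP·d = 676, |AP|² = 3480, |d|² = 169.
distance² = |AP|² − (AP·d)²/|d|² = 3480 − 456976/169 = 776, so the distance is 2√194.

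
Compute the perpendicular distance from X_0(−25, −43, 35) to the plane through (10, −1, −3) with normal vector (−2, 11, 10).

4/5

The plane has equation n·(r − (10, −1, −3)) = 0, i.e. n·r = -61.
Then n·(−25, −43, 35) − (−61) = −12.
|n| = √(4 + 121 + 100) = 15, so the distance is |-12|/15 = 4/5.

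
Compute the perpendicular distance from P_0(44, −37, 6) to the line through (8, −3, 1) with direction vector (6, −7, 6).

Direction vector d = (6, −7, 6).
AP = (36, −34, 5), and AP × d = (−169, −186, −48).
|AP × d|² = 65461 and |d|² = 121, so the distance is √(65461/121) = √541.

√541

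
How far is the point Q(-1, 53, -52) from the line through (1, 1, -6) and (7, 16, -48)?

6√34

A direction vector is d = (6, 15, -42).
AP = (-2, 52, -46); AP·d = 2700, |AP|² = 4824, |d|² = 2025.
distance² = |AP|² − (AP·d)²/|d|² = 4824 − 7290000/2025 = 1224, so the distance is 6√34.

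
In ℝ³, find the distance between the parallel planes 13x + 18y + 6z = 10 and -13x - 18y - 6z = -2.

Divide the second equation by -1 to match normals: 13x + 18y + 6z = 2.
Both planes have normal n = (13, 18, 6), |n| = 23. Any point on the first plane is at distance |2 − 10|/|n| = 8/23 from the second.

8/23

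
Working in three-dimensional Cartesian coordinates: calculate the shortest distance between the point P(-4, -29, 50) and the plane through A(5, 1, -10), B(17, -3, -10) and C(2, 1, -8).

18/7

AB = (12, -4, 0) and AC = (-3, 0, 2), so a normal is n = AB × AC = (-8, -24, -12).
Then n·(-4, -29, 50) - 56 = 72.
|n| = √(64 + 576 + 144) = 28, so the distance is |72|/28 = 18/7.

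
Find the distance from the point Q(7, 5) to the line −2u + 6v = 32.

d = |(-2)·7 + 6·5 − 32| / √(4 + 36) = |-16|/(2√10) = 8/√10.

4√10/5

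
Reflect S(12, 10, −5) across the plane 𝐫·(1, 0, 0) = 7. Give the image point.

With n = (1, 0, 0), the signed offset is (n·S − 7)/|n|² = 5/1 = 5.
S' = S − 2t·n = (12, 10, −5) − 10·(1, 0, 0) = (2, 10, −5).

(2, 10, -5)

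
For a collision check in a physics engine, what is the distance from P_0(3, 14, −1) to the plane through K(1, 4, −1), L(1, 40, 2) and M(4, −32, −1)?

KL = (0, 36, 3) and KM = (3, −36, 0), so a normal is n = KL × KM = (108, 9, −108).
Then n·(3, 14, −1) − 252 = 306.
|n| = √(11664 + 81 + 11664) = 153, so the distance is |306|/153 = 2.

2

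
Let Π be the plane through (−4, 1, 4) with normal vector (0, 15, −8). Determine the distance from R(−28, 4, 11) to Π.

The plane has equation n·(r − (−4, 1, 4)) = 0, i.e. n·r = -17.
Then n·(−28, 4, 11) − (−17) = −11.
|n| = √(0 + 225 + 64) = 17, so the distance is |-11|/17 = 11/17.

11/17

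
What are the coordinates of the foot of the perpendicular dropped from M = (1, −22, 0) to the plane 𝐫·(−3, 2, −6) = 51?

(-5, -18, -12)

n = (−3, 2, −6), |n|² = 49, and n·M − 51 = -98.
t = -98/49 = -2, so the foot is M − t·n = (1, −22, 0) − (-2)·(−3, 2, −6) = (−5, −18, −12).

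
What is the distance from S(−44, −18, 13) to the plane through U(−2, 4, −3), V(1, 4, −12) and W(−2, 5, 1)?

UV = (3, 0, −9) and UW = (0, 1, 4), so a normal is n = UV × UW = (9, −12, 3).
Then n·(−44, −18, 13) − (−75) = −66.
|n| = √(81 + 144 + 9) = 3√26, so the distance is |-66|/(3√26) = 11√26/13.

22/√26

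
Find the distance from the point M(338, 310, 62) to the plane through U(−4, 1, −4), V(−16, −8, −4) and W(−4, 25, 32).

6

UV = (−12, −9, 0) and UW = (0, 24, 36), so a normal is n = UV × UW = (−324, 432, −288).
Then n·(338, 310, 62) − 2880 = 3672.
|n| = √(104976 + 186624 + 82944) = 612, so the distance is |3672|/612 = 6.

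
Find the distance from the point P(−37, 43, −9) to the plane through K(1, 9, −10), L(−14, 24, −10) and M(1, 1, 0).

KL = (−15, 15, 0) and KM = (0, −8, 10), so a normal is n = KL × KM = (150, 150, 120).
d = |150·(-37) + 150·43 + 120·(-9) − 300| / √(22500 + 22500 + 14400) = |-480| / (30√66) = 8√66/33.

8√66/33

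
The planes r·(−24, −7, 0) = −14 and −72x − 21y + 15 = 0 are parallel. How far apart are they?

9/25

Divide the second equation by 3 to match normals: −24x − 7y = -5.
With common normal n = (−24, −7, 0) (|n| = 25), the distance is |(-14) − (-5)|/|n| = 9/25.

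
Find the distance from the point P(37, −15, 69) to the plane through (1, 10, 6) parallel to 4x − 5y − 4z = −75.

Parallel planes share the normal n = (4, −5, −4); since (1, 10, 6) lies on the plane, its equation is 4x − 5y − 4z = -70.
Then n·(37, −15, 69) − (−70) = 17.
|n| = √(16 + 25 + 16) = √57, so the distance is |17|/√57 = 17√57/57.

17√57/57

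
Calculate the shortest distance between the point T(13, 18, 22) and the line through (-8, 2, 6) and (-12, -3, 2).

√41

A direction vector is d = (-4, -5, -4).
AP = (21, 16, 16); AP·d = -228, |AP|² = 953, |d|² = 57.
distance² = |AP|² − (AP·d)²/|d|² = 953 − 51984/57 = 41, so the distance is √41.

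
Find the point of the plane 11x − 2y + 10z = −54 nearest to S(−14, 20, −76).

n = (11, −2, 10), |n|² = 225, and n·S − (-54) = -900.
t = -900/225 = -4, so the foot is S − t·n = (−14, 20, −76) − (-4)·(11, −2, 10) = (30, 12, −36).

(30, 12, -36)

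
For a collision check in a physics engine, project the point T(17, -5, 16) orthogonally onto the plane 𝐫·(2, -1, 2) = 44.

(11, -2, 10)

n = (2, -1, 2), |n|² = 9, and n·T − 44 = 27.
t = 27/9 = 3, so the foot is T − t·n = (17, -5, 16) − 3·(2, -1, 2) = (11, -2, 10).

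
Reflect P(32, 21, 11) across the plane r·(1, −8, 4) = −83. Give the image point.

(290/9, 173/9, 107/9)

n = (1, −8, 4), |n|² = 81, n·P − (-83) = -9, so t = -9/81 = -1/9.
Foot F = P − (-1/9)·n = (289/9, 181/9, 103/9); the reflection is 2F − P = (290/9, 173/9, 107/9).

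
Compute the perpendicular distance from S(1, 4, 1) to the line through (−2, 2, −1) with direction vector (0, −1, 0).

Direction vector d = (0, −1, 0).
AP = (3, 2, 2), and AP × d = (2, 0, −3).
|AP × d|² = 13 and |d|² = 1, so the distance is √13.

√13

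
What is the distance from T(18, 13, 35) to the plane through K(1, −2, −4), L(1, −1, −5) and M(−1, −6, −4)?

KL = (0, 1, −1) and KM = (−2, −4, 0), so a normal is n = KL × KM = (−4, 2, 2).
n = (−4, 2, 2); n·P − (-16) = 40; |n| = 2√6; distance = 40/(2√6) = 10√6/3.

10√6/3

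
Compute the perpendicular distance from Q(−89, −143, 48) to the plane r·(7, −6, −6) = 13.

6

n = (7, −6, −6); n·P − 13 = -66; |n| = 11; distance = 66/11 = 6.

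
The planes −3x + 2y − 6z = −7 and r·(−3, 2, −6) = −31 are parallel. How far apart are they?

24/7

Both planes have normal n = (−3, 2, −6), |n| = 7. Any point on the first plane is at distance |(-31) − (-7)|/|n| = 24/7 from the second.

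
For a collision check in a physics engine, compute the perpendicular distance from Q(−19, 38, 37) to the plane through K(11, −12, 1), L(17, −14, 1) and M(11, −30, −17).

12/√19

KL = (6, −2, 0) and KM = (0, −18, −18), so a normal is n = KL × KM = (36, 108, −108).
Then n·(−19, 38, 37) − (−1008) = 432.
|n| = √(1296 + 11664 + 11664) = 36√19, so the distance is |432|/(36√19) = 12√19/19.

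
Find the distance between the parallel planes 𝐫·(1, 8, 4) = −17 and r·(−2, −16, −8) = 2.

16/9

Divide the second equation by -2 to match normals: x + 8y + 4z = -1.
Both planes have normal n = (1, 8, 4), |n| = 9. Any point on the first plane is at distance |(-1) − (-17)|/|n| = 16/9 from the second.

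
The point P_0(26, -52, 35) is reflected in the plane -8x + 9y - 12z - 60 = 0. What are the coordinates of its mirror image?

(-38, 20, -61)

n = (-8, 9, -12), |n|² = 289, n·P_0 − 60 = -1156, so t = -1156/289 = -4.
Foot F = P_0 − (-4)·n = (-6, -16, -13); the reflection is 2F − P_0 = (-38, 20, -61).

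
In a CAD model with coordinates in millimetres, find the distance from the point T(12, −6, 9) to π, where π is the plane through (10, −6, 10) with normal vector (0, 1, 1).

The plane has equation n·(r − (10, −6, 10)) = 0, i.e. n·r = 4.
d = |1·(-6) + 1·9 − 4| / √(0 + 1 + 1) = |-1| / √2 = √2/2.

√2/2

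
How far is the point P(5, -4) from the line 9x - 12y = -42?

d = |9·5 + (-12)·(-4) − (-42)| / √(81 + 144) = |135|/15 = 9.

9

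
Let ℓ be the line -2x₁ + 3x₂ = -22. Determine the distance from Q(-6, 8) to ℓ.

The normal to the line is n = (-2, 3) with |n| = √13.
|n·Q − (-22)| = |36 − (-22)| = 58, so the distance is 58/√13.

58√13/13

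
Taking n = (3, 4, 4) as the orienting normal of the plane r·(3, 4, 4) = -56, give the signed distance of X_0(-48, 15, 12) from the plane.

n·X_0 − (-56) = 20.
|n| = √41, so the signed distance is 20/√41.

20/√41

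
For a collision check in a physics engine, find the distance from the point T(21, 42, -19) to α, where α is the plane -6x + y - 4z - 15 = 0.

23√53/53

Normal vector n = (-6, 1, -4), and n·(21, 42, -19) - 15 = -23.
|n| = √(36 + 1 + 16) = √53, so the distance is |-23|/√53 = 23/√53.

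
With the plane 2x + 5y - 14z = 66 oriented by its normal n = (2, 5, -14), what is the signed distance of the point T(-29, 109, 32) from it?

-9/5

n·T − 66 = -27.
|n| = 15, so the signed distance is -27/15 = -9/5.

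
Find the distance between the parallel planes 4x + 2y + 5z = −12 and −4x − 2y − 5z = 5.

Divide the second equation by -1 to match normals: 4x + 2y + 5z = -5.
With common normal n = (4, 2, 5) (|n| = 3√5), the distance is |(-12) − (-5)|/|n| = 7/(3√5) = 7√5/15.

7/(3√5)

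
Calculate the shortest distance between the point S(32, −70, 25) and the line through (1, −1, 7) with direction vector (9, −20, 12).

Direction vector d = (9, −20, 12).
AP = (31, −69, 18); AP·d = 1875, |AP|² = 6046, |d|² = 625.
distance² = |AP|² − (AP·d)²/|d|² = 6046 − 3515625/625 = 421, so the distance is √421.

√421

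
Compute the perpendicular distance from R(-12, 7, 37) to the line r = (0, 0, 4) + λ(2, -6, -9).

√193

Direction vector d = (2, -6, -9).
AP = (-12, 7, 33); AP·d = -363, |AP|² = 1282, |d|² = 121.
distance² = |AP|² − (AP·d)²/|d|² = 1282 − 131769/121 = 193, so the distance is √193.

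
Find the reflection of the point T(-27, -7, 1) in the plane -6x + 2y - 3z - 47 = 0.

n = (-6, 2, -3), |n|² = 49, n·T − 47 = 98, so t = 98/49 = 2.
Foot F = T − 2·n = (-15, -11, 7); the reflection is 2F − T = (-3, -15, 13).

(-3, -15, 13)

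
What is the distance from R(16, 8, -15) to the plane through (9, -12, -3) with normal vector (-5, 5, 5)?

1/√3

The plane has equation n·(r − (9, -12, -3)) = 0, i.e. n·r = -120.
n = (-5, 5, 5); n·P − (-120) = 5; |n| = 5√3; distance = 5/(5√3) = √3/3.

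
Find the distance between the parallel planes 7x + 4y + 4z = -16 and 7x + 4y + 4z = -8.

8/9

Both planes have normal n = (7, 4, 4), |n| = 9. Any point on the first plane is at distance |(-8) − (-16)|/|n| = 8/9 from the second.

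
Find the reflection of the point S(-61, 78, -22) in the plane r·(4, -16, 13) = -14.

n = (4, -16, 13), |n|² = 441, n·S − (-14) = -1764, so t = -1764/441 = -4.
Foot F = S − (-4)·n = (-45, 14, 30); the reflection is 2F − S = (-29, -50, 82).

(-29, -50, 82)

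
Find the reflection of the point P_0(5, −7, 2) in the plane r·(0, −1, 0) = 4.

With n = (0, −1, 0), the signed offset is (n·P_0 − 4)/|n|² = 3/1 = 3.
P_0' = P_0 − 2t·n = (5, −7, 2) − 6·(0, −1, 0) = (5, −1, 2).

(5, -1, 2)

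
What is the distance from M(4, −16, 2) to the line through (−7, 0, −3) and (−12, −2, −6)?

2√91

A direction vector is d = (−5, −2, −3).
AP = (11, −16, 5); AP·d = -38, |AP|² = 402, |d|² = 38.
distance² = |AP|² − (AP·d)²/|d|² = 402 − 1444/38 = 364, so the distance is 2√91.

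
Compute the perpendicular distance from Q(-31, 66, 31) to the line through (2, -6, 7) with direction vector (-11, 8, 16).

Direction vector d = (-11, 8, 16).
AP = (-33, 72, 24), and AP × d = (960, 264, 528).
|AP × d|² = 1270080 and |d|² = 441, so the distance is √(1270080/441) = √2880 = 24√5.

24√5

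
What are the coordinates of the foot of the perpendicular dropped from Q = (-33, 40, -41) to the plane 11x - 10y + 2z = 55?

The perpendicular from Q has direction n = (11, -10, 2): r = (-33, 40, -41) + μ(11, -10, 2).
Substitute into the plane: n·(Q + μn) = 55 gives -845 + 225μ = 55, so μ = 4.
Foot = (-33, 40, -41) + 4·(11, -10, 2) = (11, 0, -33).

(11, 0, -33)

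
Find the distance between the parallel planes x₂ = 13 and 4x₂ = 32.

Divide the second equation by 4 to match normals: x₂ = 8.
With common normal n = (0, 1, 0) (|n| = 1), the distance is |13 − 8|/|n| = 5/1 = 5.

5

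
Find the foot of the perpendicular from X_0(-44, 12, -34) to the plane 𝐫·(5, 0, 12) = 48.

n = (5, 0, 12), |n|² = 169, and n·X_0 − 48 = -676.
t = -676/169 = -4, so the foot is X_0 − t·n = (-44, 12, -34) − (-4)·(5, 0, 12) = (-24, 12, 14).

(-24, 12, 14)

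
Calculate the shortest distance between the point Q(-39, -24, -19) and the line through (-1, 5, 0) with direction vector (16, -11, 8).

21√5

Direction vector d = (16, -11, 8).
AP = (-38, -29, -19); AP·d = -441, |AP|² = 2646, |d|² = 441.
distance² = |AP|² − (AP·d)²/|d|² = 2646 − 194481/441 = 2205, so the distance is 21√5.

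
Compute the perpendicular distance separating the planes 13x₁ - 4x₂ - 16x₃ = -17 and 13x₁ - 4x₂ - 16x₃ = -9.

8/21

Both planes have normal n = (13, -4, -16), |n| = 21. Any point on the first plane is at distance |(-9) − (-17)|/|n| = 8/21 from the second.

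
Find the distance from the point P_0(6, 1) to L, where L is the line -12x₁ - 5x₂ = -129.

d = |(-12)·6 + (-5)·1 − (-129)| / √(144 + 25) = |52|/13 = 4.

4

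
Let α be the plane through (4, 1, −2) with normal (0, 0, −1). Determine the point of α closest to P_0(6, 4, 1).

The perpendicular from P_0 has direction n = (0, 0, −1): r = (6, 4, 1) + λ(0, 0, −1).
Substitute into the plane: n·(P_0 + λn) = 2 gives -1 + 1λ = 2, so λ = 3.
Foot = (6, 4, 1) + 3·(0, 0, −1) = (6, 4, −2).

(6, 4, -2)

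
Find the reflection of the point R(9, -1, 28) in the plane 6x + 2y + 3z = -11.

With n = (6, 2, 3), the signed offset is (n·R − (-11))/|n|² = 147/49 = 3.
R' = R − 2t·n = (9, -1, 28) − 6·(6, 2, 3) = (-27, -13, 10).

(-27, -13, 10)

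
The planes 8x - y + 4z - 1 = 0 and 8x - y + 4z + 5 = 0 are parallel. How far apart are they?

2/3

Both planes have normal n = (8, -1, 4), |n| = 9. Any point on the first plane is at distance |(-5) − 1|/|n| = 6/9 = 2/3 from the second.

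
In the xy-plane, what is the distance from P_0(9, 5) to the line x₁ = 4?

5

d = |1·9 + 0·5 − 4| / √(1 + 0) = |5|/1 = 5.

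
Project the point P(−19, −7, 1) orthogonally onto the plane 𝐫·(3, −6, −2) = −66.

n = (3, −6, −2), |n|² = 49, and n·P − (-66) = 49.
t = 49/49 = 1, so the foot is P − t·n = (−19, −7, 1) − 1·(3, −6, −2) = (−22, −1, 3).

(-22, -1, 3)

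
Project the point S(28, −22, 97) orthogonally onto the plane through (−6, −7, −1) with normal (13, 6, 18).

n = (13, 6, 18), |n|² = 529, and n·S − (-138) = 2116.
t = 2116/529 = 4, so the foot is S − t·n = (28, −22, 97) − 4·(13, 6, 18) = (−24, −46, 25).

(-24, -46, 25)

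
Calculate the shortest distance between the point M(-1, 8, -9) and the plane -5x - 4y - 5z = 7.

√66/6

n = (-5, -4, -5); n·P − 7 = 11; |n| = √66; distance = 11/√66 = √66/6.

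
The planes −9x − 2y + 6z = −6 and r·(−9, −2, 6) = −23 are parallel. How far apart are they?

Both planes have normal n = (−9, −2, 6), |n| = 11. Any point on the first plane is at distance |(-23) − (-6)|/|n| = 17/11 from the second.

17/11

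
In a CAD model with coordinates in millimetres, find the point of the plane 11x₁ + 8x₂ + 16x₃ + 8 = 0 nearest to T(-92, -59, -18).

(-48, -27, 46)

The perpendicular from T has direction n = (11, 8, 16): r = (-92, -59, -18) + t(11, 8, 16).
Substitute into the plane: n·(T + tn) = -8 gives -1772 + 441t = -8, so t = 4.
Foot = (-92, -59, -18) + 4·(11, 8, 16) = (-48, -27, 46).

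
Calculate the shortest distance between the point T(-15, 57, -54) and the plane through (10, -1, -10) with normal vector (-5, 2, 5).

The plane has equation n·(r − (10, -1, -10)) = 0, i.e. n·r = -102.
Then n·(-15, 57, -54) - (-102) = 21.
|n| = √(25 + 4 + 25) = 3√6, so the distance is |21|/(3√6) = 7/√6.

7√6/6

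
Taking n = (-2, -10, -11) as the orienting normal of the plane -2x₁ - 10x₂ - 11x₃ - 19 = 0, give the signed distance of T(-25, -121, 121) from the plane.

-6

n·T − 19 = -90.
|n| = 15, so the signed distance is -90/15 = -6.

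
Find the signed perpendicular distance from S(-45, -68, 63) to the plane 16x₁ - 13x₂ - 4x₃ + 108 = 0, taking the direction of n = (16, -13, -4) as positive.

n·S − (-108) = 20.
|n| = 21, so the signed distance is 20/21.

20/21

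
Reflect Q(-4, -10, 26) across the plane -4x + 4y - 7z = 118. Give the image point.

(-36, 22, -30)

With n = (-4, 4, -7), the signed offset is (n·Q − 118)/|n|² = -324/81 = -4.
Q' = Q − 2t·n = (-4, -10, 26) − (-8)·(-4, 4, -7) = (-36, 22, -30).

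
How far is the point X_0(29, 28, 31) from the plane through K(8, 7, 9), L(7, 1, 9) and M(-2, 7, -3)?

KL = (-1, -6, 0) and KM = (-10, 0, -12), so a normal is n = KL × KM = (72, -12, -60).
Then n·(29, 28, 31) - (-48) = -60.
|n| = √(5184 + 144 + 3600) = 12√62, so the distance is |-60|/(12√62) = 5√62/62.

5/√62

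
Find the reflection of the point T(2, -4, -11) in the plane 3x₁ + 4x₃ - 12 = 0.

(14, -4, 5)

n = (3, 0, 4), |n|² = 25, n·T − 12 = -50, so t = -50/25 = -2.
Foot F = T − (-2)·n = (8, -4, -3); the reflection is 2F − T = (14, -4, 5).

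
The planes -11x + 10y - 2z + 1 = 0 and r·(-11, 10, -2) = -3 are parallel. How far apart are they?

With common normal n = (-11, 10, -2) (|n| = 15), the distance is |(-1) − (-3)|/|n| = 2/15.

2/15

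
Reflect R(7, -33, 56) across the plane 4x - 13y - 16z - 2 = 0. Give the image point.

n = (4, -13, -16), |n|² = 441, n·R − 2 = -441, so t = -441/441 = -1.
Foot F = R − (-1)·n = (11, -46, 40); the reflection is 2F − R = (15, -59, 24).

(15, -59, 24)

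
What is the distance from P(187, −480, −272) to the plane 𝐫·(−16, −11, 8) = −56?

Normal vector n = (−16, −11, 8), and n·(187, −480, −272) − (−56) = 168.
|n| = √(256 + 121 + 64) = 21, so the distance is |168|/21 = 8.

8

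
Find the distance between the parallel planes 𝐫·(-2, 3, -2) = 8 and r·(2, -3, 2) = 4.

12/√17

Divide the second equation by -1 to match normals: -2x₁ + 3x₂ - 2x₃ = -4.
Both planes have normal n = (-2, 3, -2), |n| = √17. Any point on the first plane is at distance |(-4) − 8|/|n| = 12/√17 from the second.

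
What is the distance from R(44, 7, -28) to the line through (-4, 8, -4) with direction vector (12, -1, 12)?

36√2

Direction vector d = (12, -1, 12).
AP = (48, -1, -24), and AP × d = (-36, -864, -36).
|AP × d|² = 749088 and |d|² = 289, so the distance is √(749088/289) = √2592 = 36√2.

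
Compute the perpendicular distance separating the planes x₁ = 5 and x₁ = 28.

23

With common normal n = (1, 0, 0) (|n| = 1), the distance is |5 − 28|/|n| = 23/1 = 23.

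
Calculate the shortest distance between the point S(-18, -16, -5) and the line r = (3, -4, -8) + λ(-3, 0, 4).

Direction vector d = (-3, 0, 4).
AP = (-21, -12, 3), and AP × d = (-48, 75, -36).
|AP × d|² = 9225 and |d|² = 25, so the distance is √(9225/25) = √369 = 3√41.

3√41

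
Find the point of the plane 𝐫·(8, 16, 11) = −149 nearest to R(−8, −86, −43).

The perpendicular from R has direction n = (8, 16, 11): r = (−8, −86, −43) + t(8, 16, 11).
Substitute into the plane: n·(R + tn) = -149 gives -1913 + 441t = -149, so t = 4.
Foot = (−8, −86, −43) + 4·(8, 16, 11) = (24, −22, 1).

(24, -22, 1)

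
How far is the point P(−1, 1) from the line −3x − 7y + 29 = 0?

25√58/58

d = |(-3)·(-1) + (-7)·1 − (-29)| / √(9 + 49) = |25|/√58 = 25/√58.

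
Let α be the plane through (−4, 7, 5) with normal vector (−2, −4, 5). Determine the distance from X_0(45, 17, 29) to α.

6√5/5

The plane has equation n·(r − (−4, 7, 5)) = 0, i.e. n·r = 5.
Then n·(45, 17, 29) − 5 = −18.
|n| = √(4 + 16 + 25) = 3√5, so the distance is |-18|/(3√5) = 6/√5.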